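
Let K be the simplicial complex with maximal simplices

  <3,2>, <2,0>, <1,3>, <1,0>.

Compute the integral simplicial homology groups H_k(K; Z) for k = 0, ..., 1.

We work with the vertex ordering 0 < 1 < 2 < 3. The simplices of K, each written with vertices in increasing order, are:

  0-simplices (4): [0], [1], [2], [3]
  1-simplices (4): [0,1], [0,2], [1,3], [2,3]

giving chain groups C_0 ≅ Z^4, C_1 ≅ Z^4.

Boundary ∂_1: C_1 → C_0 maps an edge to its endpoints' difference, ∂[p,q] = q − p. For instance
  ∂[2,3] = [3] − [2].
This gives a 4×4 integer matrix of rank 3; reducing to Smith normal form yields diagonal entries (1,1,1).

Now H_k = ker ∂_k / im ∂_{k+1}, so:

  H_0: rank C_0 − rank ∂_1 = 4 − 3 = 1, and the invariant factors of ∂_1 are all 1, so H_0 = Z.
  H_1: rank ker ∂_1 − rank ∂_2 = (4 − 3) − 0 = 1, and there is no ∂_2, so H_1 = Z.

As a check, the Euler characteristic is 4 − 4 = 0, which agrees with 1 − 1 = 0.

H_0 = Z,  H_1 = Z.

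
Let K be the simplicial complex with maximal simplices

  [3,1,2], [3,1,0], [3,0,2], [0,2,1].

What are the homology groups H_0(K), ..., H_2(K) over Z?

Order the vertices as 0 < 1 < 2 < 3. Listing each simplex with vertices in this order, K has dimension 2 with simplices:

  0-simplices (4): [0], [1], [2], [3]
  1-simplices (6): [0,1], [0,2], [0,3], [1,2], [1,3], [2,3]
  2-simplices (4): [0,1,2], [0,1,3], [0,2,3], [1,2,3]

so the chain groups are C_0 ≅ Z^4, C_1 ≅ Z^6, C_2 ≅ Z^4.

∂_1: C_1 → C_0 is given by ∂[p,q] = [q] − [p]. For instance
  ∂[0,3] = [3] − [0].
As a 4×6 matrix over Z this has rank 3, with invariant factors (1,1,1).

The boundary map ∂_2: C_2 → C_1 sends each 2-simplex [p,q,r] to [q,r] − [p,r] + [p,q]. For instance
  ∂[0,1,3] = [1,3] − [0,3] + [0,1],
  ∂[1,2,3] = [2,3] − [1,3] + [1,2].
As a 6×4 matrix over Z this has rank 3, with invariant factors (1,1,1).

Computing H_k = (kernel of ∂_k) / (image of ∂_{k+1}):

  H_0: rank C_0 − rank ∂_1 = 4 − 3 = 1, and the invariant factors of ∂_1 are all 1, so H_0 ≅ Z.
  H_1: rank ker ∂_1 − rank ∂_2 = (6 − 3) − 3 = 0, and the invariant factors of ∂_2 are all 1, so H_1 ≅ 0.
  H_2: rank ker ∂_2 − rank ∂_3 = (4 − 3) − 0 = 1, and there is no ∂_3, so H_2 ≅ Z.

H_0 ≅ Z,  H_1 = 0,  H_2 ≅ Z.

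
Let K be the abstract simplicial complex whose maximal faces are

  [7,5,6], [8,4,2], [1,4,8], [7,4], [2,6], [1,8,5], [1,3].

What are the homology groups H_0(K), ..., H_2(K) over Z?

We work with the vertex ordering 1 < 2 < 3 < 4 < 5 < 6 < 7 < 8. The simplices of K, each written with vertices in increasing order, are:

  0-simplices (8): [1], [2], [3], [4], [5], [6], [7], [8]
  1-simplices (13): [1,3], [1,4], [1,5], [1,8], [2,4], [2,6], [2,8], [4,7], [4,8], [5,6], [5,7], [5,8], [6,7]
  2-simplices (4): [1,4,8], [1,5,8], [2,4,8], [5,6,7]

Hence C_0 ≅ Z^8, C_1 ≅ Z^13, C_2 ≅ Z^4.

∂_1: C_1 → C_0 sends each edge [p,q] (with p < q) to q − p. For instance
  ∂[1,5] = [5] − [1].
This gives a 8×13 integer matrix of rank 7; reducing to Smith normal form yields diagonal entries (1,1,1,1,1,1,1).

The boundary map ∂_2: C_2 → C_1 acts by ∂[p,q,r] = [q,r] − [p,r] + [p,q]. For instance
  ∂[1,4,8] = [4,8] − [1,8] + [1,4],
  ∂[1,5,8] = [5,8] − [1,8] + [1,5].
As a 13×4 matrix over Z this has rank 4, with invariant factors (1,1,1,1).

Computing H_k = (kernel of ∂_k) / (image of ∂_{k+1}):

  H_0: rank C_0 − rank ∂_1 = 8 − 7 = 1, and the invariant factors of ∂_1 are all 1, so H_0 ≅ Z.
  H_1: rank ker ∂_1 − rank ∂_2 = (13 − 7) − 4 = 2, and the invariant factors of ∂_2 are all 1, so H_1 ≅ Z^2.
  H_2: rank ker ∂_2 − rank ∂_3 = (4 − 4) − 0 = 0, and there is no ∂_3, so H_2 ≅ 0.

H_0 ≅ Z,  H_1 ≅ Z^2,  H_2 = 0.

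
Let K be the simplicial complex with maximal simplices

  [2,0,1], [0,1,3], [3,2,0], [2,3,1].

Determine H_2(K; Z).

Fix the vertex order 0 < 1 < 2 < 3 and write every simplex with vertices in increasing order. Then dim K = 2 and the simplices of K are:

  0-simplices (4): [0], [1], [2], [3]
  1-simplices (6): [0,1], [0,2], [0,3], [1,2], [1,3], [2,3]
  2-simplices (4): [0,1,2], [0,1,3], [0,2,3], [1,2,3]

giving chain groups C_0 ≅ Z^4, C_1 ≅ Z^6, C_2 ≅ Z^4.

Boundary ∂_1: C_1 → C_0 maps an edge to its endpoints' difference, ∂[p,q] = q − p.
As a 4×6 matrix over Z this has rank 3, with invariant factors (1,1,1).

Boundary ∂_2: C_2 → C_1 maps a triangle to the signed sum of its edges. For instance
  ∂[0,1,3] = [1,3] − [0,3] + [0,1],
  ∂[0,1,2] = [1,2] − [0,2] + [0,1].
As a 6×4 matrix over Z this has rank 3, with invariant factors (1,1,1).

Computing H_k = (kernel of ∂_k) / (image of ∂_{k+1}):

  H_2: rank ker ∂_2 − rank ∂_3 = (4 − 3) − 0 = 1, and there is no ∂_3, so H_2 = Z.

H_2 ≅ Z.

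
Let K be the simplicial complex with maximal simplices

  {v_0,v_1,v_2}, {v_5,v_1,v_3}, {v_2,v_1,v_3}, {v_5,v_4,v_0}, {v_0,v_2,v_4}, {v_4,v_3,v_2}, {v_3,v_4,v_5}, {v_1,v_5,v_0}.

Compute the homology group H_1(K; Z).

Fix the vertex order v_0 < v_1 < v_2 < v_3 < v_4 < v_5 and write every simplex with vertices in increasing order. Then dim K = 2 and the simplices of K are:

  0-simplices (6): [v_0], [v_1], [v_2], [v_3], [v_4], [v_5]
  1-simplices (12): [v_0,v_1], [v_0,v_2], [v_0,v_4], [v_0,v_5], [v_1,v_2], [v_1,v_3], [v_1,v_5], [v_2,v_3], [v_2,v_4], [v_3,v_4], [v_3,v_5], [v_4,v_5]
  2-simplices (8): [v_0,v_1,v_2], [v_0,v_1,v_5], [v_0,v_2,v_4], [v_0,v_4,v_5], [v_1,v_2,v_3], [v_1,v_3,v_5], [v_2,v_3,v_4], [v_3,v_4,v_5]

Hence C_0 ≅ Z^6, C_1 ≅ Z^12, C_2 ≅ Z^8.

Boundary ∂_1: C_1 → C_0 sends each edge [p,q] (with p < q) to q − p. For instance
  ∂[v_2,v_4] = [v_4] − [v_2].
As a 6×12 matrix over Z this has rank 5, with invariant factors (1,1,1,1,1).

The boundary map ∂_2: C_2 → C_1 sends each 2-simplex [p,q,r] to [q,r] − [p,r] + [p,q]. For instance
  ∂[v_0,v_1,v_2] = [v_1,v_2] − [v_0,v_2] + [v_0,v_1],
  ∂[v_0,v_4,v_5] = [v_4,v_5] − [v_0,v_5] + [v_0,v_4].
The resulting 12×8 matrix has rank 7, and its Smith normal form has invariant factors (1,1,1,1,1,1,1).

From H_k ≅ ker(∂_k) / im(∂_{k+1}) we obtain:

  H_1: rank ker ∂_1 − rank ∂_2 = (12 − 5) − 7 = 0, and the invariant factors of ∂_2 are all 1, so H_1 = 0.

H_1 ≅ 0.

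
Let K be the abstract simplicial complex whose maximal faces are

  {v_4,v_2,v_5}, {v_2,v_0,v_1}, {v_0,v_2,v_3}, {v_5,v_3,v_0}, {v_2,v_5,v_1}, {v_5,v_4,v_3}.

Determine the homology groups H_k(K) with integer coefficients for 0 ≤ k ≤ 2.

Fix the vertex order v_0 < v_1 < v_2 < v_3 < v_4 < v_5 and write every simplex with vertices in increasing order. Then dim K = 2 and the simplices of K are:

  0-simplices (6): [v_0], [v_1], [v_2], [v_3], [v_4], [v_5]
  1-simplices (12): [v_0,v_1], [v_0,v_2], [v_0,v_3], [v_0,v_5], [v_1,v_2], [v_1,v_5], [v_2,v_3], [v_2,v_4], [v_2,v_5], [v_3,v_4], [v_3,v_5], [v_4,v_5]
  2-simplices (6): [v_0,v_1,v_2], [v_0,v_2,v_3], [v_0,v_3,v_5], [v_1,v_2,v_5], [v_2,v_4,v_5], [v_3,v_4,v_5]

Hence C_0 ≅ Z^6, C_1 ≅ Z^12, C_2 ≅ Z^6.

Boundary ∂_1: C_1 → C_0 maps an edge to its endpoints' difference, ∂[p,q] = q − p. For instance
  ∂[v_0,v_1] = [v_1] − [v_0].
As a 6×12 matrix over Z this has rank 5, with invariant factors (1,1,1,1,1).

∂_2: C_2 → C_1 acts by ∂[p,q,r] = [q,r] − [p,r] + [p,q]. For instance
  ∂[v_0,v_2,v_3] = [v_2,v_3] − [v_0,v_3] + [v_0,v_2],
  ∂[v_0,v_3,v_5] = [v_3,v_5] − [v_0,v_5] + [v_0,v_3].
The 12×6 boundary matrix has rank 6 and Smith normal form diag(1,1,1,1,1,1).

Computing H_k = (kernel of ∂_k) / (image of ∂_{k+1}):

  H_0: rank C_0 − rank ∂_1 = 6 − 5 = 1, and the invariant factors of ∂_1 are all 1, so H_0 = Z.
  H_1: rank ker ∂_1 − rank ∂_2 = (12 − 5) − 6 = 1, and the invariant factors of ∂_2 are all 1, so H_1 = Z.
  H_2: rank ker ∂_2 − rank ∂_3 = (6 − 6) − 0 = 0, and there is no ∂_3, so H_2 = 0.

H_0 ≅ Z,  H_1 ≅ Z,  H_2 = 0.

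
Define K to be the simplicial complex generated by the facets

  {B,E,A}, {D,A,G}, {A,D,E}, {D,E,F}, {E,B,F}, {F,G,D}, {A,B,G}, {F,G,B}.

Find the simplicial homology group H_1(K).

Fix the vertex order A < B < D < E < F < G and write every simplex with vertices in increasing order. Then dim K = 2 and the simplices of K are:

  0-simplices (6): A, B, D, E, F, G
  1-simplices (12): AB, AD, AE, AG, BE, BF, BG, DE, DF, DG, EF, FG
  2-simplices (8): ABE, ABG, ADE, ADG, BEF, BFG, DEF, DFG

giving chain groups C_0 ≅ Z^6, C_1 ≅ Z^12, C_2 ≅ Z^8.

∂_1: C_1 → C_0 sends each edge [p,q] (with p < q) to q − p. For instance
  ∂DG = G − D.
This gives a 6×12 integer matrix of rank 5; reducing to Smith normal form yields diagonal entries (1,1,1,1,1).

∂_2: C_2 → C_1 sends each 2-simplex [p,q,r] to [q,r] − [p,r] + [p,q]. For instance
  ∂BFG = FG − BG + BF,
  ∂ABE = BE − AE + AB.
The 12×8 boundary matrix has rank 7 and Smith normal form diag(1,1,1,1,1,1,1).

Computing H_k = (kernel of ∂_k) / (image of ∂_{k+1}):

  H_1: rank ker ∂_1 − rank ∂_2 = (12 − 5) − 7 = 0, and the invariant factors of ∂_2 are all 1, so H_1 = 0.

H_1 = 0.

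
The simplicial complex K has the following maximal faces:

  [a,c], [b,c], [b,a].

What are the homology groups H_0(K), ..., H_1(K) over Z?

H_0 ≅ Z,  H_1 ≅ Z.

Take the total order a < b < c on the vertex set. Then K (dimension 1) consists of the simplices:

  0-simplices (3): a, b, c
  1-simplices (3): ab, ac, bc

so the chain groups are C_0 ≅ Z^3, C_1 ≅ Z^3.

∂_1: C_1 → C_0 is given by ∂[p,q] = [q] − [p].
As a 3×3 matrix over Z this has rank 2, with invariant factors (1,1).

Now H_k = ker ∂_k / im ∂_{k+1}, so:

  H_0: rank C_0 − rank ∂_1 = 3 − 2 = 1, and the invariant factors of ∂_1 are all 1, so H_0 = Z.
  H_1: rank ker ∂_1 − rank ∂_2 = (3 − 2) − 0 = 1, and there is no ∂_2, so H_1 = Z.

As a check, the Euler characteristic is 3 − 3 = 0, which agrees with 1 − 1 = 0.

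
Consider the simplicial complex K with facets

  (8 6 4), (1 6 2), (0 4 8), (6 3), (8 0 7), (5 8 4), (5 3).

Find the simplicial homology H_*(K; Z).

Take the total order 0 < 1 < 2 < 3 < 4 < 5 < 6 < 7 < 8 on the vertex set. Then K (dimension 2) consists of the simplices:

  0-simplices (9): [0], [1], [2], [3], [4], [5], [6], [7], [8]
  1-simplices (14): [0,4], [0,7], [0,8], [1,2], [1,6], [2,6], [3,5], [3,6], [4,5], [4,6], [4,8], [5,8], [6,8], [7,8]
  2-simplices (5): [0,4,8], [0,7,8], [1,2,6], [4,5,8], [4,6,8]

giving chain groups C_0 ≅ Z^9, C_1 ≅ Z^14, C_2 ≅ Z^5.

The boundary map ∂_1: C_1 → C_0 is given by ∂[p,q] = [q] − [p]. For instance
  ∂[3,5] = [5] − [3].
This gives a 9×14 integer matrix of rank 8; reducing to Smith normal form yields diagonal entries (1,1,1,1,1,1,1,1).

Boundary ∂_2: C_2 → C_1 sends each 2-simplex [p,q,r] to [q,r] − [p,r] + [p,q]. For instance
  ∂[4,6,8] = [6,8] − [4,8] + [4,6],
  ∂[0,4,8] = [4,8] − [0,8] + [0,4].
The resulting 14×5 matrix has rank 5, and its Smith normal form has invariant factors (1,1,1,1,1).

Now H_k = ker ∂_k / im ∂_{k+1}, so:

  H_0: rank C_0 − rank ∂_1 = 9 − 8 = 1, and the invariant factors of ∂_1 are all 1, so H_0 = Z.
  H_1: rank ker ∂_1 − rank ∂_2 = (14 − 8) − 5 = 1, and the invariant factors of ∂_2 are all 1, so H_1 = Z.
  H_2: rank ker ∂_2 − rank ∂_3 = (5 − 5) − 0 = 0, and there is no ∂_3, so H_2 = 0.

As a check, the Euler characteristic is 9 − 14 + 5 = 0, which agrees with 1 − 1 + 0 = 0.

H_0 ≅ Z,  H_1 ≅ Z,  H_2 = 0.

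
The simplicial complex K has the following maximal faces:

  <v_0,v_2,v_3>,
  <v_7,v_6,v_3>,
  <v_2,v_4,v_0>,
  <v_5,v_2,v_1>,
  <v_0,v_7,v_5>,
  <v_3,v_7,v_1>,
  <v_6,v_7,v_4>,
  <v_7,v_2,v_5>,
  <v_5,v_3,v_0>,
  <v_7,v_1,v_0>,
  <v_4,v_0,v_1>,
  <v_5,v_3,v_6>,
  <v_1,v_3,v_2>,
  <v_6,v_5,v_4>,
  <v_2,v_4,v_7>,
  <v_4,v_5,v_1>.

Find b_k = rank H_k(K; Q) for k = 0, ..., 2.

Take the total order v_0 < v_1 < v_2 < v_3 < v_4 < v_5 < v_6 < v_7 on the vertex set. Then K (dimension 2) consists of the simplices:

  0-simplices (8): [v_0], [v_1], [v_2], [v_3], [v_4], [v_5], [v_6], [v_7]
  1-simplices (24): (24 of them)
  2-simplices (16): (16 of them)

Hence C_0 ≅ Z^8, C_1 ≅ Z^24, C_2 ≅ Z^16.

The boundary map ∂_1: C_1 → C_0 sends each edge [p,q] (with p < q) to q − p. For instance
  ∂[v_6,v_7] = [v_7] − [v_6].
The 8×24 boundary matrix has rank 7 and Smith normal form diag(1,1,1,1,1,1,1).

Boundary ∂_2: C_2 → C_1 sends each 2-simplex [p,q,r] to [q,r] − [p,r] + [p,q]. For instance
  ∂[v_0,v_5,v_7] = [v_5,v_7] − [v_0,v_7] + [v_0,v_5],
  ∂[v_1,v_3,v_7] = [v_3,v_7] − [v_1,v_7] + [v_1,v_3].
The resulting 24×16 matrix has rank 15, and its Smith normal form has invariant factors (1,1,1,1,1,1,1,1,1,1,1,1,1,1,1).

Computing H_k = (kernel of ∂_k) / (image of ∂_{k+1}):

  H_0: rank C_0 − rank ∂_1 = 8 − 7 = 1, and the invariant factors of ∂_1 are all 1, so H_0 ≅ Z.
  H_1: rank ker ∂_1 − rank ∂_2 = (24 − 7) − 15 = 2, and the invariant factors of ∂_2 are all 1, so H_1 ≅ Z^2.
  H_2: rank ker ∂_2 − rank ∂_3 = (16 − 15) − 0 = 1, and there is no ∂_3, so H_2 ≅ Z.

(K is a triangulation of the torus T^2.)

Hence the Betti numbers are b_0 = 1, b_1 = 2, b_2 = 1.

b_0 = 1, b_1 = 2, b_2 = 1.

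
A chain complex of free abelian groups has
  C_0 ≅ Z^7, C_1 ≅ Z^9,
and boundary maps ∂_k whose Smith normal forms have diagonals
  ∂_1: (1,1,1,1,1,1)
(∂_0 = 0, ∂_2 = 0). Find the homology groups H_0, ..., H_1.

H_0 = Z,  H_1 = Z^3.

H_0: b_0 = 7 − 0 − 6 = 1; torsion from ∂_1 factors > 1: none. So H_0 = Z.
H_1: b_1 = 9 − 6 − 0 = 3; torsion from ∂_2 factors > 1: none. So H_1 = Z^3.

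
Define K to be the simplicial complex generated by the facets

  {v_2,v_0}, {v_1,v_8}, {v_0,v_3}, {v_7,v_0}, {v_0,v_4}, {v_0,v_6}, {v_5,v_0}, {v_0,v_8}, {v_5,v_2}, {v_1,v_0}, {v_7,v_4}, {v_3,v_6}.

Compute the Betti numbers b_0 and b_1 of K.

b_0 = 1, b_1 = 4.

Fix the vertex order v_0 < v_1 < v_2 < v_3 < v_4 < v_5 < v_6 < v_7 < v_8 and write every simplex with vertices in increasing order. Then dim K = 1 and the simplices of K are:

  0-simplices (9): [v_0], [v_1], [v_2], [v_3], [v_4], [v_5], [v_6], [v_7], [v_8]
  1-simplices (12): [v_0,v_1], [v_0,v_2], [v_0,v_3], [v_0,v_4], [v_0,v_5], [v_0,v_6], [v_0,v_7], [v_0,v_8], [v_1,v_8], [v_2,v_5], [v_3,v_6], [v_4,v_7]

giving chain groups C_0 ≅ Z^9, C_1 ≅ Z^12.

∂_1: C_1 → C_0 maps an edge to its endpoints' difference, ∂[p,q] = q − p. For instance
  ∂[v_3,v_6] = [v_6] − [v_3].
The 9×12 boundary matrix has rank 8 and Smith normal form diag(1,1,1,1,1,1,1,1).

Now H_k = ker ∂_k / im ∂_{k+1}, so:

  H_0: rank C_0 − rank ∂_1 = 9 − 8 = 1, and the invariant factors of ∂_1 are all 1, so H_0 = Z.
  H_1: rank ker ∂_1 − rank ∂_2 = (12 − 8) − 0 = 4, and there is no ∂_2, so H_1 = Z^4.

As a check, the Euler characteristic is 9 − 12 = -3, which agrees with 1 − 4 = -3.
(K is a triangulation of a wedge of 4 circles.)

Hence the Betti numbers are b_0 = 1, b_1 = 4.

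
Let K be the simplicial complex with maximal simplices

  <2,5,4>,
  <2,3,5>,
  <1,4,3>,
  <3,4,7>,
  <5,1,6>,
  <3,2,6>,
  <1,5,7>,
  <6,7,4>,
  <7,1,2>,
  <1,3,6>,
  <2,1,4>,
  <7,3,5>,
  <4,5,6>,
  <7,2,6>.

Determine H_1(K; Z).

We work with the vertex ordering 1 < 2 < 3 < 4 < 5 < 6 < 7. The simplices of K, each written with vertices in increasing order, are:

  0-simplices (7): [1], [2], [3], [4], [5], [6], [7]
  1-simplices (21): [1,2], [1,3], [1,4], [1,5], [1,6], [1,7], [2,3], [2,4], [2,5], [2,6], [2,7], [3,4], [3,5], [3,6], [3,7], [4,5], [4,6], [4,7], [5,6], [5,7], [6,7]
  2-simplices (14): [1,2,4], [1,2,7], [1,3,4], [1,3,6], [1,5,6], [1,5,7], [2,3,5], [2,3,6], [2,4,5], [2,6,7], [3,4,7], [3,5,7], [4,5,6], [4,6,7]

giving chain groups C_0 ≅ Z^7, C_1 ≅ Z^21, C_2 ≅ Z^14.

The boundary map ∂_1: C_1 → C_0 sends each edge [p,q] (with p < q) to q − p. For instance
  ∂[3,6] = [6] − [3].
The 7×21 boundary matrix has rank 6 and Smith normal form diag(1,1,1,1,1,1).

Boundary ∂_2: C_2 → C_1 sends each 2-simplex [p,q,r] to [q,r] − [p,r] + [p,q]. For instance
  ∂[3,5,7] = [5,7] − [3,7] + [3,5],
  ∂[1,2,7] = [2,7] − [1,7] + [1,2].
The 21×14 boundary matrix has rank 13 and Smith normal form diag(1,1,1,1,1,1,1,1,1,1,1,1,1).

From H_k ≅ ker(∂_k) / im(∂_{k+1}) we obtain:

  H_1: rank ker ∂_1 − rank ∂_2 = (21 − 6) − 13 = 2, and the invariant factors of ∂_2 are all 1, so H_1 = Z^2.

H_1 ≅ Z^2.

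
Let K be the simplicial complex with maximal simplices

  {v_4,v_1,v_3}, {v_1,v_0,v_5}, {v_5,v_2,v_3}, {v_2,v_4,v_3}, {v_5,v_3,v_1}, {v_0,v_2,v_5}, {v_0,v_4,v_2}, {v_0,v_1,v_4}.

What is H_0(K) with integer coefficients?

H_0 ≅ Z.

Take the total order v_0 < v_1 < v_2 < v_3 < v_4 < v_5 on the vertex set. Then K (dimension 2) consists of the simplices:

  0-simplices (6): [v_0], [v_1], [v_2], [v_3], [v_4], [v_5]
  1-simplices (12): [v_0,v_1], [v_0,v_2], [v_0,v_4], [v_0,v_5], [v_1,v_3], [v_1,v_4], [v_1,v_5], [v_2,v_3], [v_2,v_4], [v_2,v_5], [v_3,v_4], [v_3,v_5]
  2-simplices (8): [v_0,v_1,v_4], [v_0,v_1,v_5], [v_0,v_2,v_4], [v_0,v_2,v_5], [v_1,v_3,v_4], [v_1,v_3,v_5], [v_2,v_3,v_4], [v_2,v_3,v_5]

giving chain groups C_0 ≅ Z^6, C_1 ≅ Z^12, C_2 ≅ Z^8.

The boundary map ∂_1: C_1 → C_0 maps an edge to its endpoints' difference, ∂[p,q] = q − p. For instance
  ∂[v_1,v_3] = [v_3] − [v_1].
The resulting 6×12 matrix has rank 5, and its Smith normal form has invariant factors (1,1,1,1,1).

Boundary ∂_2: C_2 → C_1 sends each 2-simplex [p,q,r] to [q,r] − [p,r] + [p,q]. For instance
  ∂[v_2,v_3,v_4] = [v_3,v_4] − [v_2,v_4] + [v_2,v_3],
  ∂[v_0,v_2,v_4] = [v_2,v_4] − [v_0,v_4] + [v_0,v_2].
This gives a 12×8 integer matrix of rank 7; reducing to Smith normal form yields diagonal entries (1,1,1,1,1,1,1).

Reading off H_k = ker ∂_k / im ∂_{k+1}:

  H_0: rank C_0 − rank ∂_1 = 6 − 5 = 1, and the invariant factors of ∂_1 are all 1, so H_0 ≅ Z.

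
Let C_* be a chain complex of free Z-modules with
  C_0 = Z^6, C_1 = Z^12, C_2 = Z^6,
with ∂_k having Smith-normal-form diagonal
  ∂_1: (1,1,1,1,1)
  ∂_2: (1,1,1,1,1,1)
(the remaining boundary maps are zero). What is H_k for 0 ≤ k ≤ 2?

H_0: b_0 = 6 − 0 − 5 = 1; torsion from ∂_1 factors > 1: none. So H_0 ≅ Z.
H_1: b_1 = 12 − 5 − 6 = 1; torsion from ∂_2 factors > 1: none. So H_1 ≅ Z.
H_2: b_2 = 6 − 6 − 0 = 0; torsion from ∂_3 factors > 1: none. So H_2 ≅ 0.

H_0 ≅ Z,  H_1 ≅ Z,  H_2 = 0.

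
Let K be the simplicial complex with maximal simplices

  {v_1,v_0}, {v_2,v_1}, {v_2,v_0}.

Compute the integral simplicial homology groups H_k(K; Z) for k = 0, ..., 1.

Take the total order v_0 < v_1 < v_2 on the vertex set. Then K (dimension 1) consists of the simplices:

  0-simplices (3): [v_0], [v_1], [v_2]
  1-simplices (3): [v_0,v_1], [v_0,v_2], [v_1,v_2]

giving chain groups C_0 ≅ Z^3, C_1 ≅ Z^3.

∂_1: C_1 → C_0 maps an edge to its endpoints' difference, ∂[p,q] = q − p. For instance
  ∂[v_0,v_2] = [v_2] − [v_0].
As a 3×3 matrix over Z this has rank 2, with invariant factors (1,1).

Computing H_k = (kernel of ∂_k) / (image of ∂_{k+1}):

  H_0: rank C_0 − rank ∂_1 = 3 − 2 = 1, and the invariant factors of ∂_1 are all 1, so H_0 = Z.
  H_1: rank ker ∂_1 − rank ∂_2 = (3 − 2) − 0 = 1, and there is no ∂_2, so H_1 = Z.

As a check, the Euler characteristic is 3 − 3 = 0, which agrees with 1 − 1 = 0.
(K is a triangulation of the circle S^1.)

H_0 ≅ Z,  H_1 ≅ Z.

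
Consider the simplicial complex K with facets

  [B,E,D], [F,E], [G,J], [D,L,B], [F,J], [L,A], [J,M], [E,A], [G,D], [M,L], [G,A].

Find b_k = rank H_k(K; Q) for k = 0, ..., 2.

K has 9 vertices, 14 edges, 2 triangles.
rank ∂_0 = 0, rank ∂_1 = 8 ⇒ b_0 = 9 − 0 − 8 = 1; all invariant factors of ∂_1 are 1 so no torsion. So H_0 = Z.
rank ∂_1 = 8, rank ∂_2 = 2 ⇒ b_1 = 14 − 8 − 2 = 4; all invariant factors of ∂_2 are 1 so no torsion. So H_1 = Z^4.
rank ∂_2 = 2, rank ∂_3 = 0 ⇒ b_2 = 2 − 2 − 0 = 0. So H_2 = 0.

b_0 = 1, b_1 = 4, b_2 = 0.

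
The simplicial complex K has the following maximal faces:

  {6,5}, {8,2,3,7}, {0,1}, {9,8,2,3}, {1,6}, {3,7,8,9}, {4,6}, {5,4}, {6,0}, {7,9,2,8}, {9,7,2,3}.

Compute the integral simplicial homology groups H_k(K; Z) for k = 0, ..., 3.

H_0 ≅ Z^2,  H_1 ≅ Z^2,  H_2 = 0,  H_3 ≅ Z.

Order the vertices as 0 < 1 < 2 < 3 < 4 < 5 < 6 < 7 < 8 < 9. Listing each simplex with vertices in this order, K has dimension 3 with simplices:

  0-simplices (10): [0], [1], [2], [3], [4], [5], [6], [7], [8], [9]
  1-simplices (16): [0,1], [0,6], [1,6], [2,3], [2,7], [2,8], [2,9], [3,7], [3,8], [3,9], [4,5], [4,6], [5,6], [7,8], [7,9], [8,9]
  2-simplices (10): [2,3,7], [2,3,8], [2,3,9], [2,7,8], [2,7,9], [2,8,9], [3,7,8], [3,7,9], [3,8,9], [7,8,9]
  3-simplices (5): [2,3,7,8], [2,3,7,9], [2,3,8,9], [2,7,8,9], [3,7,8,9]

so the chain groups are C_0 ≅ Z^10, C_1 ≅ Z^16, C_2 ≅ Z^10, C_3 ≅ Z^5.

Boundary ∂_1: C_1 → C_0 sends each edge [p,q] (with p < q) to q − p.
This gives a 10×16 integer matrix of rank 8; reducing to Smith normal form yields diagonal entries (1,1,1,1,1,1,1,1).

The boundary map ∂_2: C_2 → C_1 acts by ∂[p,q,r] = [q,r] − [p,r] + [p,q]. For instance
  ∂[2,3,9] = [3,9] − [2,9] + [2,3],
  ∂[2,3,8] = [3,8] − [2,8] + [2,3].
The 16×10 boundary matrix has rank 6 and Smith normal form diag(1,1,1,1,1,1).

Boundary ∂_3: C_3 → C_2 sends each 3-simplex σ to the alternating sum Σ_i (−1)^i (σ with its i-th vertex removed). For instance
  ∂[3,7,8,9] = [7,8,9] − [3,8,9] + [3,7,9] − [3,7,8],
  ∂[2,7,8,9] = [7,8,9] − [2,8,9] + [2,7,9] − [2,7,8].
This gives a 10×5 integer matrix of rank 4; reducing to Smith normal form yields diagonal entries (1,1,1,1).

Reading off H_k = ker ∂_k / im ∂_{k+1}:

  H_0: rank C_0 − rank ∂_1 = 10 − 8 = 2, and the invariant factors of ∂_1 are all 1, so H_0 = Z^2.
  H_1: rank ker ∂_1 − rank ∂_2 = (16 − 8) − 6 = 2, and the invariant factors of ∂_2 are all 1, so H_1 = Z^2.
  H_2: rank ker ∂_2 − rank ∂_3 = (10 − 6) − 4 = 0, and the invariant factors of ∂_3 are all 1, so H_2 = 0.
  H_3: rank ker ∂_3 − rank ∂_4 = (5 − 4) − 0 = 1, and there is no ∂_4, so H_3 = Z.

As a check, the Euler characteristic is 10 − 16 + 10 − 5 = -1, which agrees with 2 − 2 + 0 − 1 = -1.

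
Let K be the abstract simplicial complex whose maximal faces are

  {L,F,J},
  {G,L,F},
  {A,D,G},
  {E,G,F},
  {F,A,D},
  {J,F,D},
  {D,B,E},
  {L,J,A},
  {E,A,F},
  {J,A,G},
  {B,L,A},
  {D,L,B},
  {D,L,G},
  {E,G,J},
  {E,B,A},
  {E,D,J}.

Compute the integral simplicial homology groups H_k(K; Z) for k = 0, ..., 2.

H_0 ≅ Z,  H_1 ≅ Z^2,  H_2 ≅ Z.

Fix the vertex order A < B < D < E < F < G < J < L and write every simplex with vertices in increasing order. Then dim K = 2 and the simplices of K are:

  0-simplices (8): A, B, D, E, F, G, J, L
  1-simplices (24): AB, AD, AE, AF, AG, AJ, AL, BD, BE, BL, DE, DF, DG, DJ, DL, EF, EG, EJ, FG, FJ, FL, GJ, GL, JL
  2-simplices (16): ABE, ABL, ADF, ADG, AEF, AGJ, AJL, BDE, BDL, DEJ, DFJ, DGL, EFG, EGJ, FGL, FJL

giving chain groups C_0 ≅ Z^8, C_1 ≅ Z^24, C_2 ≅ Z^16.

∂_1: C_1 → C_0 maps an edge to its endpoints' difference, ∂[p,q] = q − p.
The resulting 8×24 matrix has rank 7, and its Smith normal form has invariant factors (1,1,1,1,1,1,1).

Boundary ∂_2: C_2 → C_1 maps a triangle to the signed sum of its edges. For instance
  ∂DFJ = FJ − DJ + DF,
  ∂EFG = FG − EG + EF.
The resulting 24×16 matrix has rank 15, and its Smith normal form has invariant factors (1,1,1,1,1,1,1,1,1,1,1,1,1,1,1).

From H_k ≅ ker(∂_k) / im(∂_{k+1}) we obtain:

  H_0: rank C_0 − rank ∂_1 = 8 − 7 = 1, and the invariant factors of ∂_1 are all 1, so H_0 ≅ Z.
  H_1: rank ker ∂_1 − rank ∂_2 = (24 − 7) − 15 = 2, and the invariant factors of ∂_2 are all 1, so H_1 ≅ Z^2.
  H_2: rank ker ∂_2 − rank ∂_3 = (16 − 15) − 0 = 1, and there is no ∂_3, so H_2 ≅ Z.

(K is a triangulation of the torus T^2.)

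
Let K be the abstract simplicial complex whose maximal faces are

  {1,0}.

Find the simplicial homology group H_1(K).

We work with the vertex ordering 0 < 1. The simplices of K, each written with vertices in increasing order, are:

  0-simplices (2): [0], [1]
  1-simplices (1): [0,1]

Hence C_0 ≅ Z^2, C_1 ≅ Z^1.

The boundary map ∂_1: C_1 → C_0 maps an edge to its endpoints' difference, ∂[p,q] = q − p. For instance
  ∂[0,1] = [1] − [0].
This gives a 2×1 integer matrix of rank 1; reducing to Smith normal form yields diagonal entries (1).

Computing H_k = (kernel of ∂_k) / (image of ∂_{k+1}):

  H_1: rank ker ∂_1 − rank ∂_2 = (1 − 1) − 0 = 0, and there is no ∂_2, so H_1 = 0.

H_1 = 0.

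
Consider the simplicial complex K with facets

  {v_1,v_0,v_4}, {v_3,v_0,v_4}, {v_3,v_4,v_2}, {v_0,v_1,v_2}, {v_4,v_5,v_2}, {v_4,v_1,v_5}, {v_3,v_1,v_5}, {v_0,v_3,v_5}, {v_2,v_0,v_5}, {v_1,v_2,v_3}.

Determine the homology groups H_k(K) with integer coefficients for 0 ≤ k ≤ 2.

H_0 = Z,  H_1 = Z_2,  H_2 = 0.

Order the vertices as v_0 < v_1 < v_2 < v_3 < v_4 < v_5. Listing each simplex with vertices in this order, K has dimension 2 with simplices:

  0-simplices (6): [v_0], [v_1], [v_2], [v_3], [v_4], [v_5]
  1-simplices (15): (15 of them)
  2-simplices (10): [v_0,v_1,v_2], [v_0,v_1,v_4], [v_0,v_2,v_5], [v_0,v_3,v_4], [v_0,v_3,v_5], [v_1,v_2,v_3], [v_1,v_3,v_5], [v_1,v_4,v_5], [v_2,v_3,v_4], [v_2,v_4,v_5]

giving chain groups C_0 ≅ Z^6, C_1 ≅ Z^15, C_2 ≅ Z^10.

The boundary map ∂_1: C_1 → C_0 is given by ∂[p,q] = [q] − [p]. For instance
  ∂[v_2,v_4] = [v_4] − [v_2].
The resulting 6×15 matrix has rank 5, and its Smith normal form has invariant factors (1,1,1,1,1).

The boundary map ∂_2: C_2 → C_1 sends each 2-simplex [p,q,r] to [q,r] − [p,r] + [p,q]. For instance
  ∂[v_0,v_1,v_2] = [v_1,v_2] − [v_0,v_2] + [v_0,v_1],
  ∂[v_1,v_2,v_3] = [v_2,v_3] − [v_1,v_3] + [v_1,v_2].
This gives a 15×10 integer matrix of rank 10; reducing to Smith normal form yields diagonal entries (1,1,1,1,1,1,1,1,1,2).

Computing H_k = (kernel of ∂_k) / (image of ∂_{k+1}):

  H_0: rank C_0 − rank ∂_1 = 6 − 5 = 1, and the invariant factors of ∂_1 are all 1, so H_0 ≅ Z.
  H_1: rank ker ∂_1 − rank ∂_2 = (15 − 5) − 10 = 0, and ∂_2 has invariant factor 2 > 1, so H_1 ≅ Z_2.
  H_2: rank ker ∂_2 − rank ∂_3 = (10 − 10) − 0 = 0, and there is no ∂_3, so H_2 ≅ 0.

As a check, the Euler characteristic is 6 − 15 + 10 = 1, which agrees with 1 − 0 + 0 = 1.
(K is a triangulation of the real projective plane RP^2.)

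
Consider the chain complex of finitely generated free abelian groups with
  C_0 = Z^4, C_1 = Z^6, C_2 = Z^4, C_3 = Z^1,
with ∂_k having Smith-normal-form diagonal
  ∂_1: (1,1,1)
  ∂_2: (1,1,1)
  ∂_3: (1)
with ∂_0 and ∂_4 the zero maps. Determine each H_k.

H_0 ≅ Z,  H_1 = 0,  H_2 = 0,  H_3 = 0.

H_0: b_0 = 4 − 0 − 3 = 1; torsion from ∂_1 factors > 1: none. So H_0 ≅ Z.
H_1: b_1 = 6 − 3 − 3 = 0; torsion from ∂_2 factors > 1: none. So H_1 ≅ 0.
H_2: b_2 = 4 − 3 − 1 = 0; torsion from ∂_3 factors > 1: none. So H_2 ≅ 0.
H_3: b_3 = 1 − 1 − 0 = 0; torsion from ∂_4 factors > 1: none. So H_3 ≅ 0.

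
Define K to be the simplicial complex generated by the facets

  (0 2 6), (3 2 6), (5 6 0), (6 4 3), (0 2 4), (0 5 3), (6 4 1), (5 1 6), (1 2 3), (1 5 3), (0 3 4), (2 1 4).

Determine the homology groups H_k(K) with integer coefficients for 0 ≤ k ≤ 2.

H_0 ≅ Z,  H_1 ≅ Z_2,  H_2 = 0.

Order the vertices as 0 < 1 < 2 < 3 < 4 < 5 < 6. Listing each simplex with vertices in this order, K has dimension 2 with simplices:

  0-simplices (7): [0], [1], [2], [3], [4], [5], [6]
  1-simplices (18): [0,2], [0,3], [0,4], [0,5], [0,6], [1,2], [1,3], [1,4], [1,5], [1,6], [2,3], [2,4], [2,6], [3,4], [3,5], [3,6], [4,6], [5,6]
  2-simplices (12): [0,2,4], [0,2,6], [0,3,4], [0,3,5], [0,5,6], [1,2,3], [1,2,4], [1,3,5], [1,4,6], [1,5,6], [2,3,6], [3,4,6]

so the chain groups are C_0 ≅ Z^7, C_1 ≅ Z^18, C_2 ≅ Z^12.

Boundary ∂_1: C_1 → C_0 is given by ∂[p,q] = [q] − [p].
This gives a 7×18 integer matrix of rank 6; reducing to Smith normal form yields diagonal entries (1,1,1,1,1,1).

∂_2: C_2 → C_1 sends each 2-simplex [p,q,r] to [q,r] − [p,r] + [p,q]. For instance
  ∂[1,3,5] = [3,5] − [1,5] + [1,3],
  ∂[1,2,4] = [2,4] − [1,4] + [1,2].
The 18×12 boundary matrix has rank 12 and Smith normal form diag(1,1,1,1,1,1,1,1,1,1,1,2).

Computing H_k = (kernel of ∂_k) / (image of ∂_{k+1}):

  H_0: rank C_0 − rank ∂_1 = 7 − 6 = 1, and the invariant factors of ∂_1 are all 1, so H_0 ≅ Z.
  H_1: rank ker ∂_1 − rank ∂_2 = (18 − 6) − 12 = 0, and ∂_2 has invariant factor 2 > 1, so H_1 ≅ Z_2.
  H_2: rank ker ∂_2 − rank ∂_3 = (12 − 12) − 0 = 0, and there is no ∂_3, so H_2 ≅ 0.

(K is a triangulation of the real projective plane RP^2.)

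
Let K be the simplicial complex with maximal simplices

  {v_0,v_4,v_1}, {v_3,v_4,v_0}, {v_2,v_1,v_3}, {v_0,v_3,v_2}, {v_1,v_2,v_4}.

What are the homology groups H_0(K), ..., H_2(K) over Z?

Take the total order v_0 < v_1 < v_2 < v_3 < v_4 on the vertex set. Then K (dimension 2) consists of the simplices:

  0-simplices (5): [v_0], [v_1], [v_2], [v_3], [v_4]
  1-simplices (10): [v_0,v_1], [v_0,v_2], [v_0,v_3], [v_0,v_4], [v_1,v_2], [v_1,v_3], [v_1,v_4], [v_2,v_3], [v_2,v_4], [v_3,v_4]
  2-simplices (5): [v_0,v_1,v_4], [v_0,v_2,v_3], [v_0,v_3,v_4], [v_1,v_2,v_3], [v_1,v_2,v_4]

giving chain groups C_0 ≅ Z^5, C_1 ≅ Z^10, C_2 ≅ Z^5.

The boundary map ∂_1: C_1 → C_0 maps an edge to its endpoints' difference, ∂[p,q] = q − p. For instance
  ∂[v_0,v_4] = [v_4] − [v_0].
The 5×10 boundary matrix has rank 4 and Smith normal form diag(1,1,1,1).

Boundary ∂_2: C_2 → C_1 sends each 2-simplex [p,q,r] to [q,r] − [p,r] + [p,q]. For instance
  ∂[v_1,v_2,v_3] = [v_2,v_3] − [v_1,v_3] + [v_1,v_2],
  ∂[v_0,v_2,v_3] = [v_2,v_3] − [v_0,v_3] + [v_0,v_2].
As a 10×5 matrix over Z this has rank 5, with invariant factors (1,1,1,1,1).

Now H_k = ker ∂_k / im ∂_{k+1}, so:

  H_0: rank C_0 − rank ∂_1 = 5 − 4 = 1, and the invariant factors of ∂_1 are all 1, so H_0 = Z.
  H_1: rank ker ∂_1 − rank ∂_2 = (10 − 4) − 5 = 1, and the invariant factors of ∂_2 are all 1, so H_1 = Z.
  H_2: rank ker ∂_2 − rank ∂_3 = (5 − 5) − 0 = 0, and there is no ∂_3, so H_2 = 0.

As a check, the Euler characteristic is 5 − 10 + 5 = 0, which agrees with 1 − 1 + 0 = 0.

H_0 ≅ Z,  H_1 ≅ Z,  H_2 = 0.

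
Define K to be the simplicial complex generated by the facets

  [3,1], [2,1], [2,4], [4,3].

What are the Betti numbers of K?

b_0 = 1, b_1 = 1.

Fix the vertex order 1 < 2 < 3 < 4 and write every simplex with vertices in increasing order. Then dim K = 1 and the simplices of K are:

  0-simplices (4): [1], [2], [3], [4]
  1-simplices (4): [1,2], [1,3], [2,4], [3,4]

so the chain groups are C_0 ≅ Z^4, C_1 ≅ Z^4.

The boundary map ∂_1: C_1 → C_0 is given by ∂[p,q] = [q] − [p]. For instance
  ∂[3,4] = [4] − [3].
As a 4×4 matrix over Z this has rank 3, with invariant factors (1,1,1).

Computing H_k = (kernel of ∂_k) / (image of ∂_{k+1}):

  H_0: rank C_0 − rank ∂_1 = 4 − 3 = 1, and the invariant factors of ∂_1 are all 1, so H_0 = Z.
  H_1: rank ker ∂_1 − rank ∂_2 = (4 − 3) − 0 = 1, and there is no ∂_2, so H_1 = Z.

As a check, the Euler characteristic is 4 − 4 = 0, which agrees with 1 − 1 = 0.

Hence the Betti numbers are b_0 = 1, b_1 = 1.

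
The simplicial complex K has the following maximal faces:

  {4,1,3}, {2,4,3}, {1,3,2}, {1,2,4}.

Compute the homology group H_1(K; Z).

H_1 = 0.

K has 4 vertices, 6 edges, 4 triangles.
rank ∂_1 = 3, rank ∂_2 = 3 ⇒ b_1 = 6 − 3 − 3 = 0; all invariant factors of ∂_2 are 1 so no torsion. So H_1 ≅ 0.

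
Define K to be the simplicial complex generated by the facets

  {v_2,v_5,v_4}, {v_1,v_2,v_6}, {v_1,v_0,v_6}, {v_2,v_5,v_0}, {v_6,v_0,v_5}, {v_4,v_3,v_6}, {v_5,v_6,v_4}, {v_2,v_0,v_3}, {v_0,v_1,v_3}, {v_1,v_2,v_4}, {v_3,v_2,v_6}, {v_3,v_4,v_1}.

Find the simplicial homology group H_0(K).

K has 7 vertices, 18 edges, 12 triangles.
rank ∂_0 = 0, rank ∂_1 = 6 ⇒ b_0 = 7 − 0 − 6 = 1; all invariant factors of ∂_1 are 1 so no torsion. So H_0 ≅ Z.

H_0 = Z.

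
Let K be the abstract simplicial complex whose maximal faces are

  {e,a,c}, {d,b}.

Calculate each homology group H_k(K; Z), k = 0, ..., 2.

We work with the vertex ordering a < b < c < d < e. The simplices of K, each written with vertices in increasing order, are:

  0-simplices (5): a, b, c, d, e
  1-simplices (4): ac, ae, bd, ce
  2-simplices (1): ace

Hence C_0 ≅ Z^5, C_1 ≅ Z^4, C_2 ≅ Z^1.

The boundary map ∂_1: C_1 → C_0 sends each edge [p,q] (with p < q) to q − p.
The 5×4 boundary matrix has rank 3 and Smith normal form diag(1,1,1).

The boundary map ∂_2: C_2 → C_1 maps a triangle to the signed sum of its edges. For instance
  ∂ace = ce − ae + ac.
The 4×1 boundary matrix has rank 1 and Smith normal form diag(1).

From H_k ≅ ker(∂_k) / im(∂_{k+1}) we obtain:

  H_0: rank C_0 − rank ∂_1 = 5 − 3 = 2, and the invariant factors of ∂_1 are all 1, so H_0 ≅ Z^2.
  H_1: rank ker ∂_1 − rank ∂_2 = (4 − 3) − 1 = 0, and the invariant factors of ∂_2 are all 1, so H_1 ≅ 0.
  H_2: rank ker ∂_2 − rank ∂_3 = (1 − 1) − 0 = 0, and there is no ∂_3, so H_2 ≅ 0.

As a check, the Euler characteristic is 5 − 4 + 1 = 2, which agrees with 2 − 0 + 0 = 2.
(K is a triangulation of the disjoint union of the 2-simplex and the 1-simplex.)

H_0 ≅ Z^2,  H_1 = 0,  H_2 = 0.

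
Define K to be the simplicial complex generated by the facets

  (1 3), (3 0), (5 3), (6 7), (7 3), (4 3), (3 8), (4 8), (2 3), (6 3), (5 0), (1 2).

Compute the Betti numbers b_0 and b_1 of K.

b_0 = 1, b_1 = 4.

Take the total order 0 < 1 < 2 < 3 < 4 < 5 < 6 < 7 < 8 on the vertex set. Then K (dimension 1) consists of the simplices:

  0-simplices (9): [0], [1], [2], [3], [4], [5], [6], [7], [8]
  1-simplices (12): [0,3], [0,5], [1,2], [1,3], [2,3], [3,4], [3,5], [3,6], [3,7], [3,8], [4,8], [6,7]

Hence C_0 ≅ Z^9, C_1 ≅ Z^12.

Boundary ∂_1: C_1 → C_0 is given by ∂[p,q] = [q] − [p].
As a 9×12 matrix over Z this has rank 8, with invariant factors (1,1,1,1,1,1,1,1).

Reading off H_k = ker ∂_k / im ∂_{k+1}:

  H_0: rank C_0 − rank ∂_1 = 9 − 8 = 1, and the invariant factors of ∂_1 are all 1, so H_0 ≅ Z.
  H_1: rank ker ∂_1 − rank ∂_2 = (12 − 8) − 0 = 4, and there is no ∂_2, so H_1 ≅ Z^4.

Hence the Betti numbers are b_0 = 1, b_1 = 4.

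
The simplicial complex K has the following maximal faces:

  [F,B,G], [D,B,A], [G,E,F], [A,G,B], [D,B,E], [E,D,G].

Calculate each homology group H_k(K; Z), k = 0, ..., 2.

We work with the vertex ordering A < B < D < E < F < G. The simplices of K, each written with vertices in increasing order, are:

  0-simplices (6): A, B, D, E, F, G
  1-simplices (12): AB, AD, AG, BD, BE, BF, BG, DE, DG, EF, EG, FG
  2-simplices (6): ABD, ABG, BDE, BFG, DEG, EFG

giving chain groups C_0 ≅ Z^6, C_1 ≅ Z^12, C_2 ≅ Z^6.

∂_1: C_1 → C_0 is given by ∂[p,q] = [q] − [p].
The 6×12 boundary matrix has rank 5 and Smith normal form diag(1,1,1,1,1).

∂_2: C_2 → C_1 maps a triangle to the signed sum of its edges. For instance
  ∂BDE = DE − BE + BD,
  ∂ABD = BD − AD + AB.
The resulting 12×6 matrix has rank 6, and its Smith normal form has invariant factors (1,1,1,1,1,1).

Reading off H_k = ker ∂_k / im ∂_{k+1}:

  H_0: rank C_0 − rank ∂_1 = 6 − 5 = 1, and the invariant factors of ∂_1 are all 1, so H_0 = Z.
  H_1: rank ker ∂_1 − rank ∂_2 = (12 − 5) − 6 = 1, and the invariant factors of ∂_2 are all 1, so H_1 = Z.
  H_2: rank ker ∂_2 − rank ∂_3 = (6 − 6) − 0 = 0, and there is no ∂_3, so H_2 = 0.

H_0 ≅ Z,  H_1 ≅ Z,  H_2 = 0.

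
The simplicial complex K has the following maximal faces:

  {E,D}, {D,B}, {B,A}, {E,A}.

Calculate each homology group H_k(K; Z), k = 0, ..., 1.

K has 4 vertices, 4 edges.
rank ∂_0 = 0, rank ∂_1 = 3 ⇒ b_0 = 4 − 0 − 3 = 1; all invariant factors of ∂_1 are 1 so no torsion. So H_0 ≅ Z.
rank ∂_1 = 3, rank ∂_2 = 0 ⇒ b_1 = 4 − 3 − 0 = 1. So H_1 ≅ Z.

H_0 ≅ Z,  H_1 ≅ Z.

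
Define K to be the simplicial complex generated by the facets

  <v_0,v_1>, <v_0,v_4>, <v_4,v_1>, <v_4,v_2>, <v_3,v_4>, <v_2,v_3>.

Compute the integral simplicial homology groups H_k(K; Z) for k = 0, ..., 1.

K has 5 vertices, 6 edges.
rank ∂_0 = 0, rank ∂_1 = 4 ⇒ b_0 = 5 − 0 − 4 = 1; all invariant factors of ∂_1 are 1 so no torsion. So H_0 = Z.
rank ∂_1 = 4, rank ∂_2 = 0 ⇒ b_1 = 6 − 4 − 0 = 2. So H_1 = Z^2.

H_0 ≅ Z,  H_1 ≅ Z^2.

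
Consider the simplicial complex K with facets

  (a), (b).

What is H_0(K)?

H_0 ≅ Z^2.

We work with the vertex ordering a < b. The simplices of K, each written with vertices in increasing order, are:

  0-simplices (2): a, b

Hence C_0 ≅ Z^2.

From H_k ≅ ker(∂_k) / im(∂_{k+1}) we obtain:

  H_0: rank C_0 − rank ∂_1 = 2 − 0 = 2, and there is no ∂_1, so H_0 = Z^2.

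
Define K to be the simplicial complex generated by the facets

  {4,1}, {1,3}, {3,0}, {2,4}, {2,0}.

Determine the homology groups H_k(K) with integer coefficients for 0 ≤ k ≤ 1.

H_0 ≅ Z,  H_1 ≅ Z.

K has 5 vertices, 5 edges.
rank ∂_0 = 0, rank ∂_1 = 4 ⇒ b_0 = 5 − 0 − 4 = 1; all invariant factors of ∂_1 are 1 so no torsion. So H_0 ≅ Z.
rank ∂_1 = 4, rank ∂_2 = 0 ⇒ b_1 = 5 − 4 − 0 = 1. So H_1 ≅ Z.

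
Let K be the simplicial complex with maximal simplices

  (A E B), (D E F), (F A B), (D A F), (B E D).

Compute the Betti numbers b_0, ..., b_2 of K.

Take the total order A < B < D < E < F on the vertex set. Then K (dimension 2) consists of the simplices:

  0-simplices (5): A, B, D, E, F
  1-simplices (10): AB, AD, AE, AF, BD, BE, BF, DE, DF, EF
  2-simplices (5): ABE, ABF, ADF, BDE, DEF

so the chain groups are C_0 ≅ Z^5, C_1 ≅ Z^10, C_2 ≅ Z^5.

The boundary map ∂_1: C_1 → C_0 sends each edge [p,q] (with p < q) to q − p.
As a 5×10 matrix over Z this has rank 4, with invariant factors (1,1,1,1).

∂_2: C_2 → C_1 sends each 2-simplex [p,q,r] to [q,r] − [p,r] + [p,q]. For instance
  ∂ABF = BF − AF + AB,
  ∂DEF = EF − DF + DE.
The resulting 10×5 matrix has rank 5, and its Smith normal form has invariant factors (1,1,1,1,1).

From H_k ≅ ker(∂_k) / im(∂_{k+1}) we obtain:

  H_0: rank C_0 − rank ∂_1 = 5 − 4 = 1, and the invariant factors of ∂_1 are all 1, so H_0 = Z.
  H_1: rank ker ∂_1 − rank ∂_2 = (10 − 4) − 5 = 1, and the invariant factors of ∂_2 are all 1, so H_1 = Z.
  H_2: rank ker ∂_2 − rank ∂_3 = (5 − 5) − 0 = 0, and there is no ∂_3, so H_2 = 0.

As a check, the Euler characteristic is 5 − 10 + 5 = 0, which agrees with 1 − 1 + 0 = 0.
(K is a triangulation of the Möbius band.)

Hence the Betti numbers are b_0 = 1, b_1 = 1, b_2 = 0.

b_0 = 1, b_1 = 1, b_2 = 0.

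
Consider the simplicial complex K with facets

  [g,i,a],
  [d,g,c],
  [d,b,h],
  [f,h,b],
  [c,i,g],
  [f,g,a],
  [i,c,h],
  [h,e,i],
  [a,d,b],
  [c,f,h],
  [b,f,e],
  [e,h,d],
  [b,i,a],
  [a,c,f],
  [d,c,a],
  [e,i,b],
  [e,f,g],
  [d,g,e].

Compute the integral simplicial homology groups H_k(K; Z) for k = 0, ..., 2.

H_0 ≅ Z,  H_1 ≅ Z ⊕ Z/2Z,  H_2 = 0.

We work with the vertex ordering a < b < c < d < e < f < g < h < i. The simplices of K, each written with vertices in increasing order, are:

  0-simplices (9): a, b, c, d, e, f, g, h, i
  1-simplices (27): ab, ac, ad, af, ag, ai, bd, be, bf, bh, bi, cd, cf, cg, ch, ci, de, dg, dh, ef, eg, eh, ei, fg, fh, gi, hi
  2-simplices (18): abd, abi, acd, acf, afg, agi, bdh, bef, bei, bfh, cdg, cfh, cgi, chi, deg, deh, efg, ehi

Hence C_0 ≅ Z^9, C_1 ≅ Z^27, C_2 ≅ Z^18.

The boundary map ∂_1: C_1 → C_0 maps an edge to its endpoints' difference, ∂[p,q] = q − p.
The resulting 9×27 matrix has rank 8, and its Smith normal form has invariant factors (1,1,1,1,1,1,1,1).

∂_2: C_2 → C_1 sends each 2-simplex [p,q,r] to [q,r] − [p,r] + [p,q]. For instance
  ∂afg = fg − ag + af,
  ∂ehi = hi − ei + eh.
As a 27×18 matrix over Z this has rank 18, with invariant factors (1,1,1,1,1,1,1,1,1,1,1,1,1,1,1,1,1,2).

Now H_k = ker ∂_k / im ∂_{k+1}, so:

  H_0: rank C_0 − rank ∂_1 = 9 − 8 = 1, and the invariant factors of ∂_1 are all 1, so H_0 = Z.
  H_1: rank ker ∂_1 − rank ∂_2 = (27 − 8) − 18 = 1, and ∂_2 has invariant factor 2 > 1, so H_1 = Z ⊕ Z/2Z.
  H_2: rank ker ∂_2 − rank ∂_3 = (18 − 18) − 0 = 0, and there is no ∂_3, so H_2 = 0.

As a check, the Euler characteristic is 9 − 27 + 18 = 0, which agrees with 1 − 1 + 0 = 0.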